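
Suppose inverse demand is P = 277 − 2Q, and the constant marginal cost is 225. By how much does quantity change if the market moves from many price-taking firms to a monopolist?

Competitive firms price at marginal cost: P = 225, giving Q = 26.
Monopoly sets MR = MC: 277 − 4Q = 225 ⇒ Q = 13, P = 277 − 2·13 = 251.
Change in quantity: 13 − 26 = −13.

Quantity falls by 13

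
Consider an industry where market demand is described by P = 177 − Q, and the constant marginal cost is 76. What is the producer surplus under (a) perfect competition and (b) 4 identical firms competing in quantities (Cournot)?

Perfect competition: P = MC = 76, so 177 − Q = 76 and Q = 101.
PS = (76 − 76)·101 = 0.
In a 4-firm Cournot equilibrium, symmetry and the first-order condition give q = (177 − 76)/(5) = 20.2. So Q = 80.8 and P = 96.2.
PS = (96.2 − 76)·80.8 = 1632.16.

Competition: PS = 0; Cournot: PS = 1632.16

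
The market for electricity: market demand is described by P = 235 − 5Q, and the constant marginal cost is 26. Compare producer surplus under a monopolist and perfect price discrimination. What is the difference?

PS rises by 2184.05

The monopolist equates marginal revenue to marginal cost: 235 − 10Q = 26, so Q = 20.9. From demand, P = 130.5.
PS = (130.5 − 26)·20.9 = 2184.05.
With perfect price discrimination, output is the efficient level Q = 41.8 (where demand meets MC), but every buyer pays their willingness to pay: CS = 0 and PS = total surplus.
PS = ½·(235 − 26)·41.8 = 4368.1.
Change in producer surplus: 4368.1 − 2184.05 = 2184.05.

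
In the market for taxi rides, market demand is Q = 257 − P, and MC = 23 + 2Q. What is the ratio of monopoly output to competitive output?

Q_m/Q_c = 0.75

Inverting demand: P = 257 − Q.
The monopolist equates marginal revenue to marginal cost: 257 − 2Q = 23 + 2Q, so Q = 58.5. From demand, P = 198.5.
Competitive equilibrium sets price equal to marginal cost: 257 − Q = 23 + 2Q, so Q = 78 and P = 179.
Ratio Q_m/Q_c = 58.5/78 = 0.75.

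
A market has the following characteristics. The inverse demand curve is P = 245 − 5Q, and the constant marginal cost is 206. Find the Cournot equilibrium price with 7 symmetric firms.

P = 210.875

Cournot with 7 identical firms: the symmetric best-response condition is 245 − 40q = 206. Each firm produces q = 0.975, total output Q = 6.825, price P = 210.875.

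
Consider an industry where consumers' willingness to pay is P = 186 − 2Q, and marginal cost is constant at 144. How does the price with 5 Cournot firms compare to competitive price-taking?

Cournot: P = 151; Competition: P = 144

Cournot with 5 identical firms: the symmetric best-response condition is 186 − 12q = 144. Each firm produces q = 3.5, total output Q = 17.5, price P = 151.
Perfect competition: P = MC = 144, so 186 − 2Q = 144 and Q = 21.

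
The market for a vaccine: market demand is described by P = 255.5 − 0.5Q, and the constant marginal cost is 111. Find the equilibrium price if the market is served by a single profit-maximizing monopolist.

P = 183.25

Monopoly sets MR = MC: 255.5 − Q = 111 ⇒ Q = 144.5, P = 255.5 − 0.5·144.5 = 183.25.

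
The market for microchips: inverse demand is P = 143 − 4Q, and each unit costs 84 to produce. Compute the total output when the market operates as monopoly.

Q = 7.375

A monopolist chooses Q where MR = MC. MR = 143 − 8Q; setting this equal to 84 gives Q = 7.375 and P = 113.5.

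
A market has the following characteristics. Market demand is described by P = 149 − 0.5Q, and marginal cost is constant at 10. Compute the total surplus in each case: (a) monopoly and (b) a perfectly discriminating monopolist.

Monopoly: TS = 14490.75; Perfect PD: TS = 19321

Monopoly sets MR = MC: 149 − Q = 10 ⇒ Q = 139, P = 149 − 0.5·139 = 79.5.
CS = ½·(149 − 79.5)·139 = 4830.25; PS = (79.5 − 10)·139 = 9660.5; TS = 14490.75.
With perfect price discrimination, output is the efficient level Q = 278 (where demand meets MC), but every buyer pays their willingness to pay: CS = 0 and PS = total surplus.
TS = 19321 (equal to competitive TS).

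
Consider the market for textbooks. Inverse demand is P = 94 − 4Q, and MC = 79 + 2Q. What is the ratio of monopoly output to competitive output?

Q_m/Q_c = 0.6

The monopolist equates marginal revenue to marginal cost: 94 − 8Q = 79 + 2Q, so Q = 1.5. From demand, P = 88.
Under competition P = MC: 94 − 4Q = 79 + 2Q ⇒ Q = 2.5, P = 84.
Ratio Q_m/Q_c = 1.5/2.5 = 0.6.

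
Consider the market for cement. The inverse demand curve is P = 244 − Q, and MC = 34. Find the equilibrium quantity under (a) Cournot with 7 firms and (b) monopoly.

Cournot: Q = 183.75; Monopoly: Q = 105

With 7 symmetric Cournot firms, each firm's FOC gives 244 − 8q = 34, so q = 26.25, Q = 7·26.25 = 183.75, and P = 60.25.
The monopolist equates marginal revenue to marginal cost: 244 − 2Q = 34, so Q = 105. From demand, P = 139.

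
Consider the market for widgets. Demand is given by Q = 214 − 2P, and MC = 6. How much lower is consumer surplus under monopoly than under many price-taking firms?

Consumer surplus falls by 7650.75

Inverting demand: P = 107 − 0.5Q.
Competitive firms price at marginal cost: P = 6, giving Q = 202.
CS = ½·(107 − 6)·202 = 10201.
A monopolist chooses Q where MR = MC. MR = 107 − Q; setting this equal to 6 gives Q = 101 and P = 56.5.
CS = ½·(107 − 56.5)·101 = 2550.25.
Change in consumer surplus: 2550.25 − 10201 = −7650.75.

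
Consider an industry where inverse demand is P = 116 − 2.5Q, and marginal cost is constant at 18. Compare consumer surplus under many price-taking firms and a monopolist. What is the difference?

CS falls by 1440.6

Perfect competition: P = MC = 18, so 116 − 2.5Q = 18 and Q = 39.2.
CS = ½·(116 − 18)·39.2 = 1920.8.
A monopolist chooses Q where MR = MC. MR = 116 − 5Q; setting this equal to 18 gives Q = 19.6 and P = 67.
CS = ½·(116 − 67)·19.6 = 480.2.
Change in consumer surplus: 480.2 − 1920.8 = −1440.6.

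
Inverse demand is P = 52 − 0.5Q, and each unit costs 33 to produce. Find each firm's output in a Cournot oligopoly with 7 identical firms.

q_i = 4.75

In a 7-firm Cournot equilibrium, symmetry and the first-order condition give q = (52 − 33)/(4) = 4.75. So Q = 33.25 and P = 35.375.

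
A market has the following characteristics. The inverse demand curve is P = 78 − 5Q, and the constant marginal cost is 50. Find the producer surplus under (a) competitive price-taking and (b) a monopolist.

Perfect competition: P = MC = 50, so 78 − 5Q = 50 and Q = 5.6.
PS = (50 − 50)·5.6 = 0.
Monopoly sets MR = MC: 78 − 10Q = 50 ⇒ Q = 2.8, P = 78 − 5·2.8 = 64.
PS = (64 − 50)·2.8 = 39.2.

Competition: PS = 0; Monopoly: PS = 39.2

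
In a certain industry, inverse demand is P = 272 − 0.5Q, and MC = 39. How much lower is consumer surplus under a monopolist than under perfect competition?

CS falls by 40716.75

Perfect competition: P = MC = 39, so 272 − 0.5Q = 39 and Q = 466.
CS = ½·(272 − 39)·466 = 54289.
Monopoly sets MR = MC: 272 − Q = 39 ⇒ Q = 233, P = 272 − 0.5·233 = 155.5.
CS = ½·(272 − 155.5)·233 = 13572.25.
Change in consumer surplus: 13572.25 − 54289 = −40716.75.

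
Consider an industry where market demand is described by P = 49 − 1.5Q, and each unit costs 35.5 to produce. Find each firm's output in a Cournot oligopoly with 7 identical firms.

In a 7-firm Cournot equilibrium, symmetry and the first-order condition give q = (49 − 35.5)/(12) = 1.125. So Q = 7.875 and P = 595/16.

q_i = 1.125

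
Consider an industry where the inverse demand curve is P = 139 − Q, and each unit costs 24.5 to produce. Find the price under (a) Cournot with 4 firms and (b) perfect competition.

In a 4-firm Cournot equilibrium, symmetry and the first-order condition give q = (139 − 24.5)/(5) = 22.9. So Q = 91.6 and P = 47.4.
Competitive firms price at marginal cost: P = 24.5, giving Q = 114.5.

Cournot: P = 47.4; Competition: P = 24.5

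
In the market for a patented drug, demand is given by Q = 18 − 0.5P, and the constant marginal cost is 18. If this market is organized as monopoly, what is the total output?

Inverting demand: P = 36 − 2Q.
A monopolist chooses Q where MR = MC. MR = 36 − 4Q; setting this equal to 18 gives Q = 4.5 and P = 27.

Q = 4.5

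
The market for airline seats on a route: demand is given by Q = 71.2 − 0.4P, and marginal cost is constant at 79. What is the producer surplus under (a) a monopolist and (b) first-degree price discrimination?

Monopoly: PS = 980.1; Perfect PD: PS = 1960.2

Inverting demand: P = 178 − 2.5Q.
The monopolist equates marginal revenue to marginal cost: 178 − 5Q = 79, so Q = 19.8. From demand, P = 128.5.
PS = (128.5 − 79)·19.8 = 980.1.
With perfect price discrimination, output is the efficient level Q = 39.6 (where demand meets MC), but every buyer pays their willingness to pay: CS = 0 and PS = total surplus.
PS = ½·(178 − 79)·39.6 = 1960.2.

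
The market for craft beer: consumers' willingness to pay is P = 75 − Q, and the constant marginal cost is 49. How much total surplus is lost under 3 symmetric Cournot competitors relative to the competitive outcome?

DWL = 21.125

Perfect competition: P = MC = 49, so 75 − Q = 49 and Q = 26.
In a 3-firm Cournot equilibrium, symmetry and the first-order condition give q = (75 − 49)/(4) = 6.5. So Q = 19.5 and P = 55.5.
DWL is the triangle between Q = 19.5 and Q = 26: ½·(26 − 19.5)·(55.5 − 49) = 21.125.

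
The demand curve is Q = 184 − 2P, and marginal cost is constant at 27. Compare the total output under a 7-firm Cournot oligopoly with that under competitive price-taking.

Cournot: Q = 113.75; Competition: Q = 130

Inverting demand: P = 92 − 0.5Q.
In a 7-firm Cournot equilibrium, symmetry and the first-order condition give q = (92 − 27)/(4) = 16.25. So Q = 113.75 and P = 35.125.
Competitive firms price at marginal cost: P = 27, giving Q = 130.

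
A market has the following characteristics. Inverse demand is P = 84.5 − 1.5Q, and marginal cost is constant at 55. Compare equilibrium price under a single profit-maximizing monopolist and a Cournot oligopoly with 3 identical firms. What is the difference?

A monopolist chooses Q where MR = MC. MR = 84.5 − 3Q; setting this equal to 55 gives Q = 59/6 and P = 69.75.
In a 3-firm Cournot equilibrium, symmetry and the first-order condition give q = (84.5 − 55)/(6) = 59/12. So Q = 14.75 and P = 62.375.
Change in equilibrium price: 62.375 − 69.75 = −7.375.

P falls by 7.375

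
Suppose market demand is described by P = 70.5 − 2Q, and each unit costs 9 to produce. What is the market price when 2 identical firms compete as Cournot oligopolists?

Cournot with 2 identical firms: the symmetric best-response condition is 70.5 − 6q = 9. Each firm produces q = 10.25, total output Q = 20.5, price P = 29.5.

P = 29.5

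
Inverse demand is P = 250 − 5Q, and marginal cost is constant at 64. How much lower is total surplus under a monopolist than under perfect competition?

TS falls by 864.9

Competitive firms price at marginal cost: P = 64, giving Q = 37.2.
CS = ½·(250 − 64)·37.2 = 3459.6; PS = (64 − 64)·37.2 = 0; TS = 3459.6.
Monopoly sets MR = MC: 250 − 10Q = 64 ⇒ Q = 18.6, P = 250 − 5·18.6 = 157.
CS = ½·(250 − 157)·18.6 = 864.9; PS = (157 − 64)·18.6 = 1729.8; TS = 2594.7.
Change in total surplus: 2594.7 − 3459.6 = −864.9.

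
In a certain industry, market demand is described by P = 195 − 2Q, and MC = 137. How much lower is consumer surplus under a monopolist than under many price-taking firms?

Under competition P = MC = 137, so Q = (195 − 137)/2 = 29.
CS = ½·(195 − 137)·29 = 841.
Monopoly sets MR = MC: 195 − 4Q = 137 ⇒ Q = 14.5, P = 195 − 2·14.5 = 166.
CS = ½·(195 − 166)·14.5 = 210.25.
Change in consumer surplus: 210.25 − 841 = −630.75.

Consumer surplus falls by 630.75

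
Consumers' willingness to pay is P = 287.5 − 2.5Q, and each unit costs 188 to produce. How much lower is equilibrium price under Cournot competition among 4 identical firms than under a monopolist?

Equilibrium price falls by 29.85

A monopolist chooses Q where MR = MC. MR = 287.5 − 5Q; setting this equal to 188 gives Q = 19.9 and P = 237.75.
With 4 symmetric Cournot firms, each firm's FOC gives 287.5 − 12.5q = 188, so q = 7.96, Q = 4·7.96 = 31.84, and P = 207.9.
Change in equilibrium price: 207.9 − 237.75 = −29.85.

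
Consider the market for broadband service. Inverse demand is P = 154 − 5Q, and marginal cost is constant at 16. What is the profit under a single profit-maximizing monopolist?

Profit = 952.2

A monopolist chooses Q where MR = MC. MR = 154 − 10Q; setting this equal to 16 gives Q = 13.8 and P = 85.
Profit = (85 − 16)·13.8 = 952.2.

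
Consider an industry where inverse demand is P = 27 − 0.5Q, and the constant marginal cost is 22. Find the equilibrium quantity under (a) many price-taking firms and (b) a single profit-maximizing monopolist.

Competitive firms price at marginal cost: P = 22, giving Q = 10.
A monopolist chooses Q where MR = MC. MR = 27 − Q; setting this equal to 22 gives Q = 5 and P = 24.5.

Competition: Q = 10; Monopoly: Q = 5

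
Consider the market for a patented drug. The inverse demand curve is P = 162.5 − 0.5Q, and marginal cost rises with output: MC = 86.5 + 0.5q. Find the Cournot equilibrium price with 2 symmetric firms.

P = 124.5

In a 2-firm Cournot equilibrium, symmetry and the first-order condition give q = (162.5 − 86.5)/(2) = 38. So Q = 76 and P = 124.5.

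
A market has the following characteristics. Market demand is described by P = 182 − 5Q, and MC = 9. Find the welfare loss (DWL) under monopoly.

Under competition P = MC = 9, so Q = (182 − 9)/5 = 34.6.
A monopolist chooses Q where MR = MC. MR = 182 − 10Q; setting this equal to 9 gives Q = 17.3 and P = 95.5.
DWL is the triangle between Q = 17.3 and Q = 34.6: ½·(34.6 − 17.3)·(95.5 − 9) = 748.225.

DWL = 748.225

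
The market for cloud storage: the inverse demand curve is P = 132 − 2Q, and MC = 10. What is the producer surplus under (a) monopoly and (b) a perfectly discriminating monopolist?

A monopolist chooses Q where MR = MC. MR = 132 − 4Q; setting this equal to 10 gives Q = 30.5 and P = 71.
PS = (71 − 10)·30.5 = 1860.5.
With perfect price discrimination, output is the efficient level Q = 61 (where demand meets MC), but every buyer pays their willingness to pay: CS = 0 and PS = total surplus.
PS = ½·(132 − 10)·61 = 3721.

Monopoly: PS = 1860.5; Perfect PD: PS = 3721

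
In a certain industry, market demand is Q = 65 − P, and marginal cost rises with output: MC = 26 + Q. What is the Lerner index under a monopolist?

Lerner index = 0.25

Inverting demand: P = 65 − Q.
A monopolist chooses Q where MR = MC. MR = 65 − 2Q; setting this equal to 26 + Q gives Q = 13 and P = 52.
Lerner index = (P − MC)/P = (52 − 39)/52 = 0.25.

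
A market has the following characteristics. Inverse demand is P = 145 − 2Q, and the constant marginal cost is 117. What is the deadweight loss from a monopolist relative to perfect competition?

DWL = 49

Competitive firms price at marginal cost: P = 117, giving Q = 14.
The monopolist equates marginal revenue to marginal cost: 145 − 4Q = 117, so Q = 7. From demand, P = 131.
DWL is the triangle between Q = 7 and Q = 14: ½·(14 − 7)·(131 − 117) = 49.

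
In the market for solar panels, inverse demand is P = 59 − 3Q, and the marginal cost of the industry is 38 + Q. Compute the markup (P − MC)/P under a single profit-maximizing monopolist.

Lerner index = 0.18

Monopoly sets MR = MC: 59 − 6Q = 38 + Q ⇒ Q = 3, P = 59 − 3·3 = 50.
Lerner index = (P − MC)/P = (50 − 41)/50 = 0.18.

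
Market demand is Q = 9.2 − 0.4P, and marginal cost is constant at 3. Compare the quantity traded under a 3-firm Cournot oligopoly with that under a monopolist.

Inverting demand: P = 23 − 2.5Q.
Cournot with 3 identical firms: the symmetric best-response condition is 23 − 10q = 3. Each firm produces q = 2, total output Q = 6, price P = 8.
Monopoly sets MR = MC: 23 − 5Q = 3 ⇒ Q = 4, P = 23 − 2.5·4 = 13.

Cournot: Q = 6; Monopoly: Q = 4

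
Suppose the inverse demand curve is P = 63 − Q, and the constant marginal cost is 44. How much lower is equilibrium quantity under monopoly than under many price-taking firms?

Equilibrium quantity falls by 9.5

Under competition P = MC = 44, so Q = (63 − 44)/1 = 19.
A monopolist chooses Q where MR = MC. MR = 63 − 2Q; setting this equal to 44 gives Q = 9.5 and P = 53.5.
Change in equilibrium quantity: 9.5 − 19 = −9.5.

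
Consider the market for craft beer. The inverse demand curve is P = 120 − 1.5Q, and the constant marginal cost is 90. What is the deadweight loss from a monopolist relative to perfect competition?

DWL = 75

Under competition P = MC = 90, so Q = (120 − 90)/1.5 = 20.
The monopolist equates marginal revenue to marginal cost: 120 − 3Q = 90, so Q = 10. From demand, P = 105.
DWL is the triangle between Q = 10 and Q = 20: ½·(20 − 10)·(105 − 90) = 75.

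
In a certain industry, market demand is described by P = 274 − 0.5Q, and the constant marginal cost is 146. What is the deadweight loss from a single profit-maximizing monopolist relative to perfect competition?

DWL = 4096

Perfect competition: P = MC = 146, so 274 − 0.5Q = 146 and Q = 256.
A monopolist chooses Q where MR = MC. MR = 274 − Q; setting this equal to 146 gives Q = 128 and P = 210.
DWL is the triangle between Q = 128 and Q = 256: ½·(256 − 128)·(210 − 146) = 4096.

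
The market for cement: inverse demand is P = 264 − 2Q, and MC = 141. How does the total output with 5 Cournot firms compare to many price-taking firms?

With 5 symmetric Cournot firms, each firm's FOC gives 264 − 12q = 141, so q = 10.25, Q = 5·10.25 = 51.25, and P = 161.5.
Under competition P = MC = 141, so Q = (264 − 141)/2 = 61.5.

Cournot: Q = 51.25; Competition: Q = 61.5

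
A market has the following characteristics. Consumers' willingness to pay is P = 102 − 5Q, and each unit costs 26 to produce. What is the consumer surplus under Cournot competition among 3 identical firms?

CS = 324.9

In a 3-firm Cournot equilibrium, symmetry and the first-order condition give q = (102 − 26)/(20) = 3.8. So Q = 11.4 and P = 45.
CS = ½·(102 − 45)·11.4 = 324.9.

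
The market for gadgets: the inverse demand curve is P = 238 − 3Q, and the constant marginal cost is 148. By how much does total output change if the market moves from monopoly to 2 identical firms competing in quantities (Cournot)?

Total output rises by 5

A monopolist chooses Q where MR = MC. MR = 238 − 6Q; setting this equal to 148 gives Q = 15 and P = 193.
With 2 symmetric Cournot firms, each firm's FOC gives 238 − 9q = 148, so q = 10, Q = 2·10 = 20, and P = 178.
Change in total output: 20 − 15 = 5.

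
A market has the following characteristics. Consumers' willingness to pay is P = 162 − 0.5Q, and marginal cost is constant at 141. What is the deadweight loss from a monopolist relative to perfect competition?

Competitive firms price at marginal cost: P = 141, giving Q = 42.
A monopolist chooses Q where MR = MC. MR = 162 − Q; setting this equal to 141 gives Q = 21 and P = 151.5.
DWL is the triangle between Q = 21 and Q = 42: ½·(42 − 21)·(151.5 − 141) = 110.25.

DWL = 110.25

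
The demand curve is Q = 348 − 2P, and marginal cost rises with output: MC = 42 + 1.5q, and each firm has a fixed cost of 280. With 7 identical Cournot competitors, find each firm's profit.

π_i = 440

Inverting demand: P = 174 − 0.5Q.
In a 7-firm Cournot equilibrium, symmetry and the first-order condition give q = (174 − 42)/(5.5) = 24. So Q = 168 and P = 90.
Each firm's profit = 90·24 − (42·24 + ½·1.5·24²) − 280 = 440.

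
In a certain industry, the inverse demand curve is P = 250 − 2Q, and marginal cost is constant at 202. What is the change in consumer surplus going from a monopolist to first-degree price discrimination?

Consumer surplus falls by 144

The monopolist equates marginal revenue to marginal cost: 250 − 4Q = 202, so Q = 12. From demand, P = 226.
CS = ½·(250 − 226)·12 = 144.
Under first-degree price discrimination the firm charges each unit its demand price and produces up to where P = MC, i.e. Q = 24. Consumer surplus is zero; producer surplus equals total surplus.
CS = 0.
Change in consumer surplus: 0 − 144 = −144.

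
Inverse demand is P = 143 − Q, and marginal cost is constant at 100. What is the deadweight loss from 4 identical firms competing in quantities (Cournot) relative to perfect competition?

Competitive firms price at marginal cost: P = 100, giving Q = 43.
In a 4-firm Cournot equilibrium, symmetry and the first-order condition give q = (143 − 100)/(5) = 8.6. So Q = 34.4 and P = 108.6.
DWL is the triangle between Q = 34.4 and Q = 43: ½·(43 − 34.4)·(108.6 − 100) = 36.98.

DWL = 36.98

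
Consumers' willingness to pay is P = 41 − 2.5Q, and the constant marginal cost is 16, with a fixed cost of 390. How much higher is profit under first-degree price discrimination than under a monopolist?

The monopolist equates marginal revenue to marginal cost: 41 − 5Q = 16, so Q = 5. From demand, P = 28.5.
Profit = (28.5 − 16)·5 − 390 = −327.5.
With perfect price discrimination, output is the efficient level Q = 10 (where demand meets MC), but every buyer pays their willingness to pay: CS = 0 and PS = total surplus.
PS equals the full surplus area, 125. Profit = 125 − 390 = −265.
Change in profit: −265 − −327.5 = 62.5.

Profit rises by 62.5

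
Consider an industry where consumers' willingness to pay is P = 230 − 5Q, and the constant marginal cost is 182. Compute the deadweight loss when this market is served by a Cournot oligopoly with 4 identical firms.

DWL = 9.216

Under competition P = MC = 182, so Q = (230 − 182)/5 = 9.6.
With 4 symmetric Cournot firms, each firm's FOC gives 230 − 25q = 182, so q = 1.92, Q = 4·1.92 = 7.68, and P = 191.6.
DWL is the triangle between Q = 7.68 and Q = 9.6: ½·(9.6 − 7.68)·(191.6 − 182) = 9.216.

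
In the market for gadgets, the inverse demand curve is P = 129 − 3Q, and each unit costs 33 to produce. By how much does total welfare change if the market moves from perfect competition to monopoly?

Total welfare falls by 384

Perfect competition: P = MC = 33, so 129 − 3Q = 33 and Q = 32.
CS = ½·(129 − 33)·32 = 1536; PS = (33 − 33)·32 = 0; TS = 1536.
Monopoly sets MR = MC: 129 − 6Q = 33 ⇒ Q = 16, P = 129 − 3·16 = 81.
CS = ½·(129 − 81)·16 = 384; PS = (81 − 33)·16 = 768; TS = 1152.
Change in total welfare: 1152 − 1536 = −384.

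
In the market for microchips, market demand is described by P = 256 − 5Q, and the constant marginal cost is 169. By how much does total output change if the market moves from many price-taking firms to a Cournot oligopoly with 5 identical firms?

Q falls by 2.9

Under competition P = MC = 169, so Q = (256 − 169)/5 = 17.4.
Cournot with 5 identical firms: the symmetric best-response condition is 256 − 30q = 169. Each firm produces q = 2.9, total output Q = 14.5, price P = 183.5.
Change in total output: 14.5 − 17.4 = −2.9.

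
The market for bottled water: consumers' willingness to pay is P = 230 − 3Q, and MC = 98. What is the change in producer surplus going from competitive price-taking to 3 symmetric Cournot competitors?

Under competition P = MC = 98, so Q = (230 − 98)/3 = 44.
PS = (98 − 98)·44 = 0.
Cournot with 3 identical firms: the symmetric best-response condition is 230 − 12q = 98. Each firm produces q = 11, total output Q = 33, price P = 131.
PS = (131 − 98)·33 = 1089.
Change in producer surplus: 1089 − 0 = 1089.

PS rises by 1089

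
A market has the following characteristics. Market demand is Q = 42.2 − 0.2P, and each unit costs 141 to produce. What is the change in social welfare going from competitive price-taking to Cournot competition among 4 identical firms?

Inverting demand: P = 211 − 5Q.
Under competition P = MC = 141, so Q = (211 − 141)/5 = 14.
CS = ½·(211 − 141)·14 = 490; PS = (141 − 141)·14 = 0; TS = 490.
With 4 symmetric Cournot firms, each firm's FOC gives 211 − 25q = 141, so q = 2.8, Q = 4·2.8 = 11.2, and P = 155.
CS = ½·(211 − 155)·11.2 = 313.6; PS = (155 − 141)·11.2 = 156.8; TS = 470.4.
Change in social welfare: 470.4 − 490 = −19.6.

TS falls by 19.6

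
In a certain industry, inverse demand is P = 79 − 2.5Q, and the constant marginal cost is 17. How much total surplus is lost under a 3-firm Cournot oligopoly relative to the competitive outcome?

Perfect competition: P = MC = 17, so 79 − 2.5Q = 17 and Q = 24.8.
With 3 symmetric Cournot firms, each firm's FOC gives 79 − 10q = 17, so q = 6.2, Q = 3·6.2 = 18.6, and P = 32.5.
DWL is the triangle between Q = 18.6 and Q = 24.8: ½·(24.8 − 18.6)·(32.5 − 17) = 48.05.

DWL = 48.05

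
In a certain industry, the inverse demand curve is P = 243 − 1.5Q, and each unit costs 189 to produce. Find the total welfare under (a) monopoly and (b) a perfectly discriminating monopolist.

Monopoly: TS = 729; Perfect PD: TS = 972

The monopolist equates marginal revenue to marginal cost: 243 − 3Q = 189, so Q = 18. From demand, P = 216.
CS = ½·(243 − 216)·18 = 243; PS = (216 − 189)·18 = 486; TS = 729.
A perfectly discriminating monopolist sells every unit with P(Q) ≥ MC(Q), so output equals the competitive quantity Q = 36. Each buyer pays their reservation price, so CS = 0 and the firm captures all surplus.
TS = 972 (equal to competitive TS).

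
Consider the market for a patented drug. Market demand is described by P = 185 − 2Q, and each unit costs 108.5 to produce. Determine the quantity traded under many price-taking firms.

Under competition P = MC = 108.5, so Q = (185 − 108.5)/2 = 38.25.

Q = 38.25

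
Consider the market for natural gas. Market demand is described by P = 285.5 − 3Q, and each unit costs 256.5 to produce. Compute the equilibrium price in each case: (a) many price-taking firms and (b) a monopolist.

Competition: P = 256.5; Monopoly: P = 271

Perfect competition: P = MC = 256.5, so 285.5 − 3Q = 256.5 and Q = 29/3.
The monopolist equates marginal revenue to marginal cost: 285.5 − 6Q = 256.5, so Q = 29/6. From demand, P = 271.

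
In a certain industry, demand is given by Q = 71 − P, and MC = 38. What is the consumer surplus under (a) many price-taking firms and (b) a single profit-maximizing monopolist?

Competition: CS = 544.5; Monopoly: CS = 136.125

Inverting demand: P = 71 − Q.
Under competition P = MC = 38, so Q = (71 − 38)/1 = 33.
CS = ½·(71 − 38)·33 = 544.5.
The monopolist equates marginal revenue to marginal cost: 71 − 2Q = 38, so Q = 16.5. From demand, P = 54.5.
CS = ½·(71 − 54.5)·16.5 = 136.125.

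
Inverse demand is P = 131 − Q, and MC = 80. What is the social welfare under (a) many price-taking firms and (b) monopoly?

Competition: TS = 1300.5; Monopoly: TS = 975.375

Under competition P = MC = 80, so Q = (131 − 80)/1 = 51.
CS = ½·(131 − 80)·51 = 1300.5; PS = (80 − 80)·51 = 0; TS = 1300.5.
The monopolist equates marginal revenue to marginal cost: 131 − 2Q = 80, so Q = 25.5. From demand, P = 105.5.
CS = ½·(131 − 105.5)·25.5 = 325.125; PS = (105.5 − 80)·25.5 = 650.25; TS = 975.375.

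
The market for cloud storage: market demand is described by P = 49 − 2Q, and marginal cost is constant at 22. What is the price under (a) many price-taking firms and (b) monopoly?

Under competition P = MC = 22, so Q = (49 − 22)/2 = 13.5.
The monopolist equates marginal revenue to marginal cost: 49 − 4Q = 22, so Q = 6.75. From demand, P = 35.5.

Competition: P = 22; Monopoly: P = 35.5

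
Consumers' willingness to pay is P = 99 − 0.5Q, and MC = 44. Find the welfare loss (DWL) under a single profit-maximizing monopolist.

DWL = 756.25

Competitive firms price at marginal cost: P = 44, giving Q = 110.
A monopolist chooses Q where MR = MC. MR = 99 − Q; setting this equal to 44 gives Q = 55 and P = 71.5.
DWL is the triangle between Q = 55 and Q = 110: ½·(110 − 55)·(71.5 − 44) = 756.25.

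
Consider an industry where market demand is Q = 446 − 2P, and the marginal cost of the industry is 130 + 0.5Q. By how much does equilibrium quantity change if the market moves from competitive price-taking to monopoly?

Inverting demand: P = 223 − 0.5Q.
Competitive equilibrium sets price equal to marginal cost: 223 − 0.5Q = 130 + 0.5Q, so Q = 93 and P = 176.5.
Monopoly sets MR = MC: 223 − Q = 130 + 0.5Q ⇒ Q = 62, P = 223 − 0.5·62 = 192.
Change in equilibrium quantity: 62 − 93 = −31.

Q falls by 31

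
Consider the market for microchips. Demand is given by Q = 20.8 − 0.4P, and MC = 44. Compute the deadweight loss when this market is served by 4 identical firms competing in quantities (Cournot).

DWL = 0.512

Inverting demand: P = 52 − 2.5Q.
Competitive firms price at marginal cost: P = 44, giving Q = 3.2.
Cournot with 4 identical firms: the symmetric best-response condition is 52 − 12.5q = 44. Each firm produces q = 0.64, total output Q = 2.56, price P = 45.6.
DWL is the triangle between Q = 2.56 and Q = 3.2: ½·(3.2 − 2.56)·(45.6 − 44) = 0.512.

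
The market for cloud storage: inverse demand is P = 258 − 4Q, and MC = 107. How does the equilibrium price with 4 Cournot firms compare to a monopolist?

Cournot with 4 identical firms: the symmetric best-response condition is 258 − 20q = 107. Each firm produces q = 7.55, total output Q = 30.2, price P = 137.2.
The monopolist equates marginal revenue to marginal cost: 258 − 8Q = 107, so Q = 18.875. From demand, P = 182.5.

Cournot: P = 137.2; Monopoly: P = 182.5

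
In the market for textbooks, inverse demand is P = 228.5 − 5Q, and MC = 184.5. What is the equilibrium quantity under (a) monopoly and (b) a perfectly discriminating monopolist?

Monopoly: Q = 4.4; Perfect PD: Q = 8.8

A monopolist chooses Q where MR = MC. MR = 228.5 − 10Q; setting this equal to 184.5 gives Q = 4.4 and P = 206.5.
Under first-degree price discrimination the firm charges each unit its demand price and produces up to where P = MC, i.e. Q = 8.8. Consumer surplus is zero; producer surplus equals total surplus.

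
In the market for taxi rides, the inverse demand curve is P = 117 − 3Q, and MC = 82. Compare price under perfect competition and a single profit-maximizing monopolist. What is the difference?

P rises by 17.5

Perfect competition: P = MC = 82, so 117 − 3Q = 82 and Q = 35/3.
A monopolist chooses Q where MR = MC. MR = 117 − 6Q; setting this equal to 82 gives Q = 35/6 and P = 99.5.
Change in price: 99.5 − 82 = 17.5.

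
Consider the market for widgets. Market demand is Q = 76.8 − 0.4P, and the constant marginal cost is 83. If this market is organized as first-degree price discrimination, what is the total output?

Inverting demand: P = 192 − 2.5Q.
Under first-degree price discrimination the firm charges each unit its demand price and produces up to where P = MC, i.e. Q = 43.6. Consumer surplus is zero; producer surplus equals total surplus.

Q = 43.6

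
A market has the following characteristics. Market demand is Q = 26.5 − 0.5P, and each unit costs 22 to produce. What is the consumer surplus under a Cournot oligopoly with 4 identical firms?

Inverting demand: P = 53 − 2Q.
In a 4-firm Cournot equilibrium, symmetry and the first-order condition give q = (53 − 22)/(10) = 3.1. So Q = 12.4 and P = 28.2.
CS = ½·(53 − 28.2)·12.4 = 153.76.

CS = 153.76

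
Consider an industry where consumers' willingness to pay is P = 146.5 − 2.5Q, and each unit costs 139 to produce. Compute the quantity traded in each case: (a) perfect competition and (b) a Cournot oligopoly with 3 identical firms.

Competition: Q = 3; Cournot: Q = 2.25

Under competition P = MC = 139, so Q = (146.5 − 139)/2.5 = 3.
In a 3-firm Cournot equilibrium, symmetry and the first-order condition give q = (146.5 − 139)/(10) = 0.75. So Q = 2.25 and P = 140.875.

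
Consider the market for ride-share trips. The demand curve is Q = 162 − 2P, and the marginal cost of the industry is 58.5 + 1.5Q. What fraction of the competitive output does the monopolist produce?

Q_m/Q_c = 0.8

Inverting demand: P = 81 − 0.5Q.
The monopolist equates marginal revenue to marginal cost: 81 − Q = 58.5 + 1.5Q, so Q = 9. From demand, P = 76.5.
Under competition P = MC: 81 − 0.5Q = 58.5 + 1.5Q ⇒ Q = 11.25, P = 75.375.
Ratio Q_m/Q_c = 9/11.25 = 0.8.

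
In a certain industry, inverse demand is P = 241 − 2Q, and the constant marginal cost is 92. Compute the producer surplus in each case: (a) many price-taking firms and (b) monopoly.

Competition: PS = 0; Monopoly: PS = 2775.125

Under competition P = MC = 92, so Q = (241 − 92)/2 = 74.5.
PS = (92 − 92)·74.5 = 0.
The monopolist equates marginal revenue to marginal cost: 241 − 4Q = 92, so Q = 37.25. From demand, P = 166.5.
PS = (166.5 − 92)·37.25 = 2775.125.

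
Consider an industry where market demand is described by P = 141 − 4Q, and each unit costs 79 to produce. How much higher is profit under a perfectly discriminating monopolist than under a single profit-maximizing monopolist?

A monopolist chooses Q where MR = MC. MR = 141 − 8Q; setting this equal to 79 gives Q = 7.75 and P = 110.
Profit = (110 − 79)·7.75 = 240.25.
A perfectly discriminating monopolist sells every unit with P(Q) ≥ MC(Q), so output equals the competitive quantity Q = 15.5. Each buyer pays their reservation price, so CS = 0 and the firm captures all surplus.
PS equals the full surplus area, 480.5. Profit = 480.5 = 480.5.
Change in profit: 480.5 − 240.25 = 240.25.

π rises by 240.25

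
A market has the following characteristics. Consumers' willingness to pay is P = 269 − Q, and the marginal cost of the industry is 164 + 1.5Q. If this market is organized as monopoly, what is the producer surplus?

PS = 1575

A monopolist chooses Q where MR = MC. MR = 269 − 2Q; setting this equal to 164 + 1.5Q gives Q = 30 and P = 239.
PS = P·Q − VC(Q) = 239·30 − (164·30 + ½·1.5·30²) = 1575.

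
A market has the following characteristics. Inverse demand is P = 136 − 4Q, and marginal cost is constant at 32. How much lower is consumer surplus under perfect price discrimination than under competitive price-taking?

Consumer surplus falls by 1352

Perfect competition: P = MC = 32, so 136 − 4Q = 32 and Q = 26.
CS = ½·(136 − 32)·26 = 1352.
With perfect price discrimination, output is the efficient level Q = 26 (where demand meets MC), but every buyer pays their willingness to pay: CS = 0 and PS = total surplus.
CS = 0.
Change in consumer surplus: 0 − 1352 = −1352.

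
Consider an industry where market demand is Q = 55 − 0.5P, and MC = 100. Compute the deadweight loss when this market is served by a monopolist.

Inverting demand: P = 110 − 2Q.
Perfect competition: P = MC = 100, so 110 − 2Q = 100 and Q = 5.
A monopolist chooses Q where MR = MC. MR = 110 − 4Q; setting this equal to 100 gives Q = 2.5 and P = 105.
DWL is the triangle between Q = 2.5 and Q = 5: ½·(5 − 2.5)·(105 − 100) = 6.25.

DWL = 6.25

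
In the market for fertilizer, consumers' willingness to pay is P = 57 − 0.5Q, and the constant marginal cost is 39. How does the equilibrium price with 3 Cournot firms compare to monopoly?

Cournot with 3 identical firms: the symmetric best-response condition is 57 − 2q = 39. Each firm produces q = 9, total output Q = 27, price P = 43.5.
A monopolist chooses Q where MR = MC. MR = 57 − Q; setting this equal to 39 gives Q = 18 and P = 48.

Cournot: P = 43.5; Monopoly: P = 48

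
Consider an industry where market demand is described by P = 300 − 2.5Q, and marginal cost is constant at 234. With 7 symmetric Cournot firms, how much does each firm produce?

q_i = 3.3

Cournot with 7 identical firms: the symmetric best-response condition is 300 − 20q = 234. Each firm produces q = 3.3, total output Q = 23.1, price P = 242.25.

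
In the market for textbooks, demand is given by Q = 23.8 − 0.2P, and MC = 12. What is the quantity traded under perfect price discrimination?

Q = 21.4

Inverting demand: P = 119 − 5Q.
A perfectly discriminating monopolist sells every unit with P(Q) ≥ MC(Q), so output equals the competitive quantity Q = 21.4. Each buyer pays their reservation price, so CS = 0 and the firm captures all surplus.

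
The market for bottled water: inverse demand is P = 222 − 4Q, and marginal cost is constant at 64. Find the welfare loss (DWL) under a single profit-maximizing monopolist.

Perfect competition: P = MC = 64, so 222 − 4Q = 64 and Q = 39.5.
Monopoly sets MR = MC: 222 − 8Q = 64 ⇒ Q = 19.75, P = 222 − 4·19.75 = 143.
DWL is the triangle between Q = 19.75 and Q = 39.5: ½·(39.5 − 19.75)·(143 − 64) = 780.125.

DWL = 780.125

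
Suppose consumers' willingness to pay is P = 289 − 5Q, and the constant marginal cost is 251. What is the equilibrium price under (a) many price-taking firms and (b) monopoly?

Under competition P = MC = 251, so Q = (289 − 251)/5 = 7.6.
A monopolist chooses Q where MR = MC. MR = 289 − 10Q; setting this equal to 251 gives Q = 3.8 and P = 270.

Competition: P = 251; Monopoly: P = 270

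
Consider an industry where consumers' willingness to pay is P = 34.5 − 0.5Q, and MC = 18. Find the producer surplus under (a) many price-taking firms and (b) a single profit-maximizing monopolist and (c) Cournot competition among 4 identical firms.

Competitive firms price at marginal cost: P = 18, giving Q = 33.
PS = (18 − 18)·33 = 0.
A monopolist chooses Q where MR = MC. MR = 34.5 − Q; setting this equal to 18 gives Q = 16.5 and P = 26.25.
PS = (26.25 − 18)·16.5 = 136.125.
With 4 symmetric Cournot firms, each firm's FOC gives 34.5 − 2.5q = 18, so q = 6.6, Q = 4·6.6 = 26.4, and P = 21.3.
PS = (21.3 − 18)·26.4 = 87.12.

Competition: PS = 0; Monopoly: PS = 136.125; Cournot: PS = 87.12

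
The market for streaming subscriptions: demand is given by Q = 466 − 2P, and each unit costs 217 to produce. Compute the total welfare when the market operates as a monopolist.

TS = 192

Inverting demand: P = 233 − 0.5Q.
The monopolist equates marginal revenue to marginal cost: 233 − Q = 217, so Q = 16. From demand, P = 225.
CS = ½·(233 − 225)·16 = 64; PS = (225 − 217)·16 = 128; TS = 192.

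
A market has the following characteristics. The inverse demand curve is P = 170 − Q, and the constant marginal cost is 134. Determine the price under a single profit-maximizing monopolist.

P = 152

A monopolist chooses Q where MR = MC. MR = 170 − 2Q; setting this equal to 134 gives Q = 18 and P = 152.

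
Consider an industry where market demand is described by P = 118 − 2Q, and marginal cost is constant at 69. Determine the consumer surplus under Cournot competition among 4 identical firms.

CS = 384.16

With 4 symmetric Cournot firms, each firm's FOC gives 118 − 10q = 69, so q = 4.9, Q = 4·4.9 = 19.6, and P = 78.8.
CS = ½·(118 − 78.8)·19.6 = 384.16.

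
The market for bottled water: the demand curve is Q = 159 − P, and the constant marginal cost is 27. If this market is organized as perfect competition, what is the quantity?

Q = 132

Inverting demand: P = 159 − Q.
Under competition P = MC = 27, so Q = (159 − 27)/1 = 132.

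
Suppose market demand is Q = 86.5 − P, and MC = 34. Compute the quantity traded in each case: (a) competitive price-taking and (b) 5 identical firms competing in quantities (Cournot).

Competition: Q = 52.5; Cournot: Q = 43.75

Inverting demand: P = 86.5 − Q.
Perfect competition: P = MC = 34, so 86.5 − Q = 34 and Q = 52.5.
In a 5-firm Cournot equilibrium, symmetry and the first-order condition give q = (86.5 − 34)/(6) = 8.75. So Q = 43.75 and P = 42.75.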